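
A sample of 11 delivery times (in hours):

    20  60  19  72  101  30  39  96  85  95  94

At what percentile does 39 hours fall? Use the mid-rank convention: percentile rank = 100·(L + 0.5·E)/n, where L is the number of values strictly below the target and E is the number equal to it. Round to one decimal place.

Sorted: 19, 20, 30, 39, 60, 72, 85, 94, 95, 96, 101.
Count below 39: L = 3; count equal: E = 1; n = 11.
Percentile rank = 100·(3 + 0.5·1)/11 = 100·3.5/11 = 31.82.

31.8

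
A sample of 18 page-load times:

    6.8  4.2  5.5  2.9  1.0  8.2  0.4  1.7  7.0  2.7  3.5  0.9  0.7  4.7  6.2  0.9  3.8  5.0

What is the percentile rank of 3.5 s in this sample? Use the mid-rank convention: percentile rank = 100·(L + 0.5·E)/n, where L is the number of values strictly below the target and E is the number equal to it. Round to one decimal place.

47.2

Sorted: 0.4, 0.7, 0.9, 0.9, 1.0, 1.7, 2.7, 2.9, 3.5, 3.8, 4.2, 4.7, 5.0, 5.5, 6.2, 6.8, 7.0, 8.2.
Count below 3.5: L = 8; count equal: E = 1; n = 18.
Percentile rank = 100·(8 + 0.5·1)/18 = 100·8.5/18 = 47.22.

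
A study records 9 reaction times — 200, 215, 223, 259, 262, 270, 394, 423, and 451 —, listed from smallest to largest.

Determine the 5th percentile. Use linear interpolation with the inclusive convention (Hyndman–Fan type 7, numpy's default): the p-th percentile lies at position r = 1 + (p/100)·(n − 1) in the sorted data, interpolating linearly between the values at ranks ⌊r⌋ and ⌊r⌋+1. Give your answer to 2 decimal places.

206.00

n = 9.
r = 1 + (5/100)·(9 − 1) = 1 + 0.4 = 1.4.
Rank 1 is 200 and rank 2 is 215.
Interpolate: 200 + 0.4·(215 − 200) = 200 + 0.4·15 = 206.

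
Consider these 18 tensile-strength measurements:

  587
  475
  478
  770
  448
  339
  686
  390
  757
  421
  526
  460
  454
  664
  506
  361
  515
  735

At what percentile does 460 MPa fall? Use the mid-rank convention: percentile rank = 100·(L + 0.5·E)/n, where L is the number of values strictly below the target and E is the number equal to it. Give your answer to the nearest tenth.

36.1

Sorted: 339, 361, 390, 421, 448, 454, 460, 475, 478, 506, 515, 526, 587, 664, 686, 735, 757, 770.
Count below 460: L = 6; count equal: E = 1; n = 18.
Percentile rank = 100·(6 + 0.5·1)/18 = 100·6.5/18 = 36.11.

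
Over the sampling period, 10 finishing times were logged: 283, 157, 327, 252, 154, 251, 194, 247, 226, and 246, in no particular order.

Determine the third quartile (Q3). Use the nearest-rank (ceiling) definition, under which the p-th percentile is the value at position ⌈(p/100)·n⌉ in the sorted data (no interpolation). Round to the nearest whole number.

252

Sorted: 154, 157, 194, 226, 246, 247, 251, 252, 283, 327.
n = 10.
Position = ⌈75/100 · 10⌉ = ⌈7.5⌉ = 8.
The value at rank 8 is 252.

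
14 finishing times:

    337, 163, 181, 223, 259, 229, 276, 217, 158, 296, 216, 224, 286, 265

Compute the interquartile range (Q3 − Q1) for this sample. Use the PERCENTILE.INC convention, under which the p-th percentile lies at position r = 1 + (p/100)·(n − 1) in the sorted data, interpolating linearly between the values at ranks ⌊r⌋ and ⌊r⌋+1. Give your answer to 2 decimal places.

Sorted: 158, 163, 181, 216, 217, 223, 224, 229, 259, 265, 276, 286, 296, 337.
n = 14.
P25: r = 4.25; ranks 4–5 are 216, 217; interpolating gives 216.25.
P75: r = 10.75; ranks 10–11 are 265, 276; interpolating gives 273.25.
Difference: 273.25 − 216.25 = 57.

57.00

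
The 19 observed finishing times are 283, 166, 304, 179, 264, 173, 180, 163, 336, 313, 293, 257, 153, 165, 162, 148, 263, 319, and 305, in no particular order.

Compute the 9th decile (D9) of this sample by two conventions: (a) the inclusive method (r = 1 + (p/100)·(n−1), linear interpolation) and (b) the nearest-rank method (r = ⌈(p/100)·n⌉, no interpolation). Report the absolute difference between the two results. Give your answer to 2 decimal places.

4.80

Sorted: 148, 153, 162, 163, 165, 166, 173, 179, 180, 257, 263, 264, 283, 293, 304, 305, 313, 319, 336.
n = 19.
(a) r = 17.2; between ranks 17 (313) and 18 (319): 314.2.
(b) the nearest-rank method: rank 18 → 319.
|314.2 − 319| = 4.8.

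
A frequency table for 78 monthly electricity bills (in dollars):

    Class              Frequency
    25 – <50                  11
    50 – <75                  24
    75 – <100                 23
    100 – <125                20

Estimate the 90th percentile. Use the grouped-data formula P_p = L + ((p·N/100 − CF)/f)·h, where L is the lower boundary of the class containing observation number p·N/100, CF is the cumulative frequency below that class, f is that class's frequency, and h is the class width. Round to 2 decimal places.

N = 78; target position k = 90/100 · 78 = 70.2.
Cumulative frequencies: 11, 35, 58, 78.
Observation 70.2 falls in the class 100 – <125.
L = 100, CF = 58, f = 20, h = 25.
P90 = 100 + ((70.2 − 58)/20)·25 = 100 + 15.25 = 115.25.

115.25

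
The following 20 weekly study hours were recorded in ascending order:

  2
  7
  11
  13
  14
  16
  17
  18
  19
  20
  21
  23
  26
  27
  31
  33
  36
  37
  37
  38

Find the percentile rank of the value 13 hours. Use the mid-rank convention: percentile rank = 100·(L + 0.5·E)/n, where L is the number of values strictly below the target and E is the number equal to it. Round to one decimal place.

17.5

Count below 13: L = 3; count equal: E = 1; n = 20.
Percentile rank = 100·(3 + 0.5·1)/20 = 100·3.5/20 = 17.5.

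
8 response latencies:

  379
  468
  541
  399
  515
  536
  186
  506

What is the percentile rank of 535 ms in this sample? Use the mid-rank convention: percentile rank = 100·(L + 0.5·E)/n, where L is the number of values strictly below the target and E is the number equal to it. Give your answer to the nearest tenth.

75.0

Sorted: 186, 379, 399, 468, 506, 515, 536, 541.
Count below 535: L = 6; count equal: E = 0; n = 8.
Percentile rank = 100·(6 + 0.5·0)/8 = 100·6/8 = 75.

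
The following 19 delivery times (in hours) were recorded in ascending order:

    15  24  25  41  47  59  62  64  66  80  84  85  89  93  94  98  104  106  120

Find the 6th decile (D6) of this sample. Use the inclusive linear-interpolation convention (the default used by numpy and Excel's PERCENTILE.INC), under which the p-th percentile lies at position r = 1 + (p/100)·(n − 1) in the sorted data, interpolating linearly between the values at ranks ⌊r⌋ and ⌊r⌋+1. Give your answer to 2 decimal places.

84.80

n = 19.
r = 1 + (60/100)·(19 − 1) = 1 + 10.8 = 11.8.
Rank 11 is 84 and rank 12 is 85.
Interpolate: 84 + 0.8·(85 − 84) = 84 + 0.8·1 = 84.8.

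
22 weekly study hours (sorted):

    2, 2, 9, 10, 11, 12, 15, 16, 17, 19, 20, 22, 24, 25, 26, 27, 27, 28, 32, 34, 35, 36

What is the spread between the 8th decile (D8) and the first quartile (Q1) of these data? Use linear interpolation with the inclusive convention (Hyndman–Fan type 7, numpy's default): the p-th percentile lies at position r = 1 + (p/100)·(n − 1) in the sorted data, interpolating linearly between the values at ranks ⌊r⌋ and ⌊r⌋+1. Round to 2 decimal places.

n = 22.
P25: r = 6.25; ranks 6–7 are 12, 15; interpolating gives 12.75.
P80: r = 17.8; ranks 17–18 are 27, 28; interpolating gives 27.8.
Difference: 27.8 − 12.75 = 15.05.

15.05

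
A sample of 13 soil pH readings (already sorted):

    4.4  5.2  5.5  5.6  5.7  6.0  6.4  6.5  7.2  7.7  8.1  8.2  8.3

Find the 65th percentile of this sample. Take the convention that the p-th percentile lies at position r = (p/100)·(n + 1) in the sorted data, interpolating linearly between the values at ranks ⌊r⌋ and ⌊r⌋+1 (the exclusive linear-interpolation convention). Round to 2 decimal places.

n = 13.
r = (65/100)·(13 + 1) = 9.1.
Rank 9 is 7.2 and rank 10 is 7.7.
Interpolate: 7.2 + 0.1·(7.7 − 7.2) = 7.2 + 0.1·0.5 = 7.25.

7.25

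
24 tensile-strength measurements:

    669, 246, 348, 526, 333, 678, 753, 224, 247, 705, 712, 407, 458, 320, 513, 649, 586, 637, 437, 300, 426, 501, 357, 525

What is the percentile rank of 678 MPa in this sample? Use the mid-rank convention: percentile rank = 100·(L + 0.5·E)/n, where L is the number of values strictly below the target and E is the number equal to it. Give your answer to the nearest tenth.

85.4

Sorted: 224, 246, 247, 300, 320, 333, 348, 357, 407, 426, 437, 458, 501, 513, 525, 526, 586, 637, 649, 669, 678, 705, 712, 753.
Count below 678: L = 20; count equal: E = 1; n = 24.
Percentile rank = 100·(20 + 0.5·1)/24 = 100·20.5/24 = 85.42.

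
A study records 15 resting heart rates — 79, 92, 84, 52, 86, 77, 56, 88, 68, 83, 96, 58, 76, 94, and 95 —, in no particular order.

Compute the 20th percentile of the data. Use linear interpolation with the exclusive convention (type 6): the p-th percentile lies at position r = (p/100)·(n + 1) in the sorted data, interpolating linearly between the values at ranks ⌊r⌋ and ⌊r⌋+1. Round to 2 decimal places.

60.00

Sorted: 52, 56, 58, 68, 76, 77, 79, 83, 84, 86, 88, 92, 94, 95, 96.
n = 15.
r = (20/100)·(15 + 1) = 3.2.
Rank 3 is 58 and rank 4 is 68.
Interpolate: 58 + 0.2·(68 − 58) = 58 + 0.2·10 = 60.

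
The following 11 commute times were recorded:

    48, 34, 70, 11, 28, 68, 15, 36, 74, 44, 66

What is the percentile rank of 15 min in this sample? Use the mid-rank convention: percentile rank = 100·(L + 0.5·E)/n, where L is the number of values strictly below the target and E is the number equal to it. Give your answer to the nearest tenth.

13.6

Sorted: 11, 15, 28, 34, 36, 44, 48, 66, 68, 70, 74.
Count below 15: L = 1; count equal: E = 1; n = 11.
Percentile rank = 100·(1 + 0.5·1)/11 = 100·1.5/11 = 13.64.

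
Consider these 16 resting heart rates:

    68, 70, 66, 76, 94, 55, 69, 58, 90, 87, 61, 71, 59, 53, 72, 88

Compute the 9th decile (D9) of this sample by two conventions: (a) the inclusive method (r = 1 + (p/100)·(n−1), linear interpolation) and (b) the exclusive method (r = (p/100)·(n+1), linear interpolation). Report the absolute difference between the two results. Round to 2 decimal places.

Sorted: 53, 55, 58, 59, 61, 66, 68, 69, 70, 71, 72, 76, 87, 88, 90, 94.
n = 16.
(a) r = 14.5; between ranks 14 (88) and 15 (90): 89.
(b) r = 15.3; between ranks 15 (90) and 16 (94): 91.2.
|89 − 91.2| = 2.2.

2.20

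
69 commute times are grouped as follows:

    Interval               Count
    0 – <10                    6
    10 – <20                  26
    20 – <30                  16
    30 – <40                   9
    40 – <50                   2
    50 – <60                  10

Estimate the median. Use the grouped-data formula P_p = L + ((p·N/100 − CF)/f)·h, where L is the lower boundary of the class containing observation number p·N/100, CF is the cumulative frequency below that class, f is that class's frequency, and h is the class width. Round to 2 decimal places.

N = 69; target position k = 50/100 · 69 = 34.5.
Cumulative frequencies: 6, 32, 48, 57, 59, 69.
Observation 34.5 falls in the class 20 – <30.
L = 20, CF = 32, f = 16, h = 10.
P50 = 20 + ((34.5 − 32)/16)·10 = 20 + 1.5625 = 21.5625.

21.56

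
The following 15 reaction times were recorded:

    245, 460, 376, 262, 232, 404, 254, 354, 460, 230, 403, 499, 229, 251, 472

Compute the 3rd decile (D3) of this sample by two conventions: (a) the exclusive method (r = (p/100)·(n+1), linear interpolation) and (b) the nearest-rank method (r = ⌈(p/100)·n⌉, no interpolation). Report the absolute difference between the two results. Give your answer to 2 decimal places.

1.20

Sorted: 229, 230, 232, 245, 251, 254, 262, 354, 376, 403, 404, 460, 460, 472, 499.
n = 15.
(a) r = 4.8; between ranks 4 (245) and 5 (251): 249.8.
(b) the nearest-rank method: rank 5 → 251.
|249.8 − 251| = 1.2.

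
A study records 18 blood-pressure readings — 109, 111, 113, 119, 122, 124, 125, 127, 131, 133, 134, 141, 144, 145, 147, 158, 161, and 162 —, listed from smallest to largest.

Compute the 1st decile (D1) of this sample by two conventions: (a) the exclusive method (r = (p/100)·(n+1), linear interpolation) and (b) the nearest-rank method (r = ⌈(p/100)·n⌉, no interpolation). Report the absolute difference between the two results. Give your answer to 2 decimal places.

0.20

n = 18.
(a) r = 1.9; between ranks 1 (109) and 2 (111): 110.8.
(b) the nearest-rank method: rank 2 → 111.
|110.8 − 111| = 0.2.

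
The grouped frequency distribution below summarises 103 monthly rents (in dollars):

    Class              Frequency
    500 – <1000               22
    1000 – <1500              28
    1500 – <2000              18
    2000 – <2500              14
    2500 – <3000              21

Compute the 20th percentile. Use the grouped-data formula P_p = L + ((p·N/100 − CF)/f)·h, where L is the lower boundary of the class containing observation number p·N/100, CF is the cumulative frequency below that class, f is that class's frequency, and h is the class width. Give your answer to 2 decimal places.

N = 103; target position k = 20/100 · 103 = 20.6.
Cumulative frequencies: 22, 50, 68, 82, 103.
Observation 20.6 falls in the class 500 – <1000.
L = 500, CF = 0, f = 22, h = 500.
P20 = 500 + ((20.6 − 0)/22)·500 = 500 + 468.182 = 968.182.

968.18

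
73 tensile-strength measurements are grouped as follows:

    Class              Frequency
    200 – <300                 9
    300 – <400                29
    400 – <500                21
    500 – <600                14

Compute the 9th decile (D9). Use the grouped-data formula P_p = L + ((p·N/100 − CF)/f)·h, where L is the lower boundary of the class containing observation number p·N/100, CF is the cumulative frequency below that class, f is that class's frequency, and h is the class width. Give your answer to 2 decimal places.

N = 73; target position k = 90/100 · 73 = 65.7.
Cumulative frequencies: 9, 38, 59, 73.
Observation 65.7 falls in the class 500 – <600.
L = 500, CF = 59, f = 14, h = 100.
P90 = 500 + ((65.7 − 59)/14)·100 = 500 + 47.8571 = 547.857.

547.86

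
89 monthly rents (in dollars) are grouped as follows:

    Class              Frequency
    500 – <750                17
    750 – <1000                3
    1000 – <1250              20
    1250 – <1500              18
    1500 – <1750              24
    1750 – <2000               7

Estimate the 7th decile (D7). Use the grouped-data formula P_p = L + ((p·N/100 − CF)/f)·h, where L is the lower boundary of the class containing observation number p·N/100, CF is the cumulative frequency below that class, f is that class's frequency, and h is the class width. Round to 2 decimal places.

N = 89; target position k = 70/100 · 89 = 62.3.
Cumulative frequencies: 17, 20, 40, 58, 82, 89.
Observation 62.3 falls in the class 1500 – <1750.
L = 1500, CF = 58, f = 24, h = 250.
P70 = 1500 + ((62.3 − 58)/24)·250 = 1500 + 44.7917 = 1544.79.

1544.79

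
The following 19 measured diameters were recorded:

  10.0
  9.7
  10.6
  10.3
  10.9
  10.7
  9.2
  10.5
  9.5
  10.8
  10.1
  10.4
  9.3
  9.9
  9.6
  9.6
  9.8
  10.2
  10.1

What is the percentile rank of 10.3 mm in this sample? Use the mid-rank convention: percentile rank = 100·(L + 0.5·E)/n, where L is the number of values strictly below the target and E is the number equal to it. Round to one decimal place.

65.8

Sorted: 9.2, 9.3, 9.5, 9.6, 9.6, 9.7, 9.8, 9.9, 10.0, 10.1, 10.1, 10.2, 10.3, 10.4, 10.5, 10.6, 10.7, 10.8, 10.9.
Count below 10.3: L = 12; count equal: E = 1; n = 19.
Percentile rank = 100·(12 + 0.5·1)/19 = 100·12.5/19 = 65.79.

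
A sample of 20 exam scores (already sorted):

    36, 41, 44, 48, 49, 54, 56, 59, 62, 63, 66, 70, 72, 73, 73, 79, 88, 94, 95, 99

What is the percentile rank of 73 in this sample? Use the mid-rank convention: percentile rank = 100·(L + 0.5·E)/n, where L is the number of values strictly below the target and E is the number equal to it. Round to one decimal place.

Count below 73: L = 13; count equal: E = 2; n = 20.
Percentile rank = 100·(13 + 0.5·2)/20 = 100·14/20 = 70.

70.0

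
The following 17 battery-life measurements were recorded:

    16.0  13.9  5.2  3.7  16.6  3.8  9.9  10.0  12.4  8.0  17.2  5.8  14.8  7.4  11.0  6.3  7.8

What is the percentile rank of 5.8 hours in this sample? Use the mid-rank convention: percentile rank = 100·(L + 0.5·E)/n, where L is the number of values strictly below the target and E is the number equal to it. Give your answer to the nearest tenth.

Sorted: 3.7, 3.8, 5.2, 5.8, 6.3, 7.4, 7.8, 8.0, 9.9, 10.0, 11.0, 12.4, 13.9, 14.8, 16.0, 16.6, 17.2.
Count below 5.8: L = 3; count equal: E = 1; n = 17.
Percentile rank = 100·(3 + 0.5·1)/17 = 100·3.5/17 = 20.59.

20.6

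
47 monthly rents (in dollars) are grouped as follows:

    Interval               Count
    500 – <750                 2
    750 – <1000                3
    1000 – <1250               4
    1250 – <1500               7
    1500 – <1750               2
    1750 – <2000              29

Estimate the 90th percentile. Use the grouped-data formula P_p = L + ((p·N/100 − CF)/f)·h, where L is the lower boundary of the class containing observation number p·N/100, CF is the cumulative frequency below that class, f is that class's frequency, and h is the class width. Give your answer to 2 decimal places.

N = 47; target position k = 90/100 · 47 = 42.3.
Cumulative frequencies: 2, 5, 9, 16, 18, 47.
Observation 42.3 falls in the class 1750 – <2000.
L = 1750, CF = 18, f = 29, h = 250.
P90 = 1750 + ((42.3 − 18)/29)·250 = 1750 + 209.483 = 1959.48.

1959.48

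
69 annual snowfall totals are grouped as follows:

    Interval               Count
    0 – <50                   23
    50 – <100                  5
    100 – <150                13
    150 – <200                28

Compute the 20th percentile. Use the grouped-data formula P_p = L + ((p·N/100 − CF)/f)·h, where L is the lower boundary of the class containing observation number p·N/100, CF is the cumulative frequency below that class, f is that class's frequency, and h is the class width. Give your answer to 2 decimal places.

N = 69; target position k = 20/100 · 69 = 13.8.
Cumulative frequencies: 23, 28, 41, 69.
Observation 13.8 falls in the class 0 – <50.
L = 0, CF = 0, f = 23, h = 50.
P20 = 0 + ((13.8 − 0)/23)·50 = 0 + 30 = 30.

30.00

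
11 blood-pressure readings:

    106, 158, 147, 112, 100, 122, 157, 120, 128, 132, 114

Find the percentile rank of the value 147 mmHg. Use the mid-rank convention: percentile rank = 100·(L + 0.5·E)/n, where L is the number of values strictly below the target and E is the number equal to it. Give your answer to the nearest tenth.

77.3

Sorted: 100, 106, 112, 114, 120, 122, 128, 132, 147, 157, 158.
Count below 147: L = 8; count equal: E = 1; n = 11.
Percentile rank = 100·(8 + 0.5·1)/11 = 100·8.5/11 = 77.27.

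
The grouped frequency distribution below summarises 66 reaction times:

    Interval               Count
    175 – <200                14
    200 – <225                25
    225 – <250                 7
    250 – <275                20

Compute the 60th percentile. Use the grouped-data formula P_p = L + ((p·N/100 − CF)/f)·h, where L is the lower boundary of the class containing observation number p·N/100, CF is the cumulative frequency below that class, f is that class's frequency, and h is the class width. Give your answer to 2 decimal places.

227.14

N = 66; target position k = 60/100 · 66 = 39.6.
Cumulative frequencies: 14, 39, 46, 66.
Observation 39.6 falls in the class 225 – <250.
L = 225, CF = 39, f = 7, h = 25.
P60 = 225 + ((39.6 − 39)/7)·25 = 225 + 2.14286 = 227.143.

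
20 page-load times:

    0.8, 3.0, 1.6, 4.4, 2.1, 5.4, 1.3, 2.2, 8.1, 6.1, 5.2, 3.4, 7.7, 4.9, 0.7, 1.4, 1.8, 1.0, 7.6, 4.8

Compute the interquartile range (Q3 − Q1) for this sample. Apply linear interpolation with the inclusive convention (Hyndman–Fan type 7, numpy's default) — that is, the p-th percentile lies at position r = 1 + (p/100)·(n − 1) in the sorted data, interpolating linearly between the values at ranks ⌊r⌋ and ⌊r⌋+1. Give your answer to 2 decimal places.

Sorted: 0.7, 0.8, 1.0, 1.3, 1.4, 1.6, 1.8, 2.1, 2.2, 3.0, 3.4, 4.4, 4.8, 4.9, 5.2, 5.4, 6.1, 7.6, 7.7, 8.1.
n = 20.
P25: r = 5.75; ranks 5–6 are 1.4, 1.6; interpolating gives 1.55.
P75: r = 15.25; ranks 15–16 are 5.2, 5.4; interpolating gives 5.25.
Difference: 5.25 − 1.55 = 3.7.

3.70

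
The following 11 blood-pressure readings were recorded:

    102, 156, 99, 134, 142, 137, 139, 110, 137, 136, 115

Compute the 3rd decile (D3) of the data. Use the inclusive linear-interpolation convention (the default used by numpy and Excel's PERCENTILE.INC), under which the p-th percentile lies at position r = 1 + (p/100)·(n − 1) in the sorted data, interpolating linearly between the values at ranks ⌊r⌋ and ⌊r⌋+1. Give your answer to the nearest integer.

Sorted: 99, 102, 110, 115, 134, 136, 137, 137, 139, 142, 156.
n = 11.
r = 1 + (30/100)·(11 − 1) = 1 + 3 = 4.
r is an integer, so P30 is the value at rank 4: 115.

115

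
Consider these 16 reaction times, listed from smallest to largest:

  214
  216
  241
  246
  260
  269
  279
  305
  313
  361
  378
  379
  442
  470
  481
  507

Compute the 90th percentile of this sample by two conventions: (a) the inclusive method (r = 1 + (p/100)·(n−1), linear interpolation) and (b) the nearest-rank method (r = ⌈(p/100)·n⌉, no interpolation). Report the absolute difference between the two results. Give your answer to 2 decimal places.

5.50

n = 16.
(a) r = 14.5; between ranks 14 (470) and 15 (481): 475.5.
(b) the nearest-rank method: rank 15 → 481.
|475.5 − 481| = 5.5.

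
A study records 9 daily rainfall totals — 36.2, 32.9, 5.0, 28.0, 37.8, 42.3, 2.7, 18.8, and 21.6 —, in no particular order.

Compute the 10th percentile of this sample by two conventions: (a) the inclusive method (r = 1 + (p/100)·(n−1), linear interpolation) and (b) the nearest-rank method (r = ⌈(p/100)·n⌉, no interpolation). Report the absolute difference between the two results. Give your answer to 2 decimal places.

1.84

Sorted: 2.7, 5.0, 18.8, 21.6, 28.0, 32.9, 36.2, 37.8, 42.3.
n = 9.
(a) r = 1.8; between ranks 1 (2.7) and 2 (5.0): 4.54.
(b) the nearest-rank method: rank 1 → 2.7.
|4.54 − 2.7| = 1.84.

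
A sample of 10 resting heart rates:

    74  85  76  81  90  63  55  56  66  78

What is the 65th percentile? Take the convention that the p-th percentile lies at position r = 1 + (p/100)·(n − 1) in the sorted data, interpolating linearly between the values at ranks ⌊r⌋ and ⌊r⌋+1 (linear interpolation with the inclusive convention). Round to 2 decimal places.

77.70

Sorted: 55, 56, 63, 66, 74, 76, 78, 81, 85, 90.
n = 10.
r = 1 + (65/100)·(10 − 1) = 1 + 5.85 = 6.85.
Rank 6 is 76 and rank 7 is 78.
Interpolate: 76 + 0.85·(78 − 76) = 76 + 0.85·2 = 77.7.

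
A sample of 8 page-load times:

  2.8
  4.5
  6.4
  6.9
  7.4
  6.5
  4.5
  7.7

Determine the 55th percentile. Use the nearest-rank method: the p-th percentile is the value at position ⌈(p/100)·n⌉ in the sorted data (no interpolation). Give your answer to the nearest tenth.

Sorted: 2.8, 4.5, 4.5, 6.4, 6.5, 6.9, 7.4, 7.7.
n = 8.
Position = ⌈55/100 · 8⌉ = ⌈4.4⌉ = 5.
The value at rank 5 is 6.5.

6.5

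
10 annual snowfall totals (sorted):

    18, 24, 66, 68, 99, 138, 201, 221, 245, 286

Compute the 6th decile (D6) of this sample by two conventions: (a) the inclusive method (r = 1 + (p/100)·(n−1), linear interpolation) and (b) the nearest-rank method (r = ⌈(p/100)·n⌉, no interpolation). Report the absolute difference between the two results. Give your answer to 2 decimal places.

25.20

n = 10.
(a) r = 6.4; between ranks 6 (138) and 7 (201): 163.2.
(b) the nearest-rank method: rank 6 → 138.
|163.2 − 138| = 25.2.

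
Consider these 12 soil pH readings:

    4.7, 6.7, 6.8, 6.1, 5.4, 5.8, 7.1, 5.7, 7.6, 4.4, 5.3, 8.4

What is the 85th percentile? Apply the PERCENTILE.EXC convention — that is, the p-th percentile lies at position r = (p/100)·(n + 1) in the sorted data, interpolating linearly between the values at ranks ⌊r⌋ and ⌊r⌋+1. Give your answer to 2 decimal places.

Sorted: 4.4, 4.7, 5.3, 5.4, 5.7, 5.8, 6.1, 6.7, 6.8, 7.1, 7.6, 8.4.
n = 12.
r = (85/100)·(12 + 1) = 11.05.
Rank 11 is 7.6 and rank 12 is 8.4.
Interpolate: 7.6 + 0.05·(8.4 − 7.6) = 7.6 + 0.05·0.8 = 7.64.

7.64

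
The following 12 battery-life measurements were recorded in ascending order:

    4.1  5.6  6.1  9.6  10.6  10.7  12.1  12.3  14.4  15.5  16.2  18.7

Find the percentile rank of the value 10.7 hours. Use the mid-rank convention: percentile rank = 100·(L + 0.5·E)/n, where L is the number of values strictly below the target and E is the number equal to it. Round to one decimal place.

45.8

Count below 10.7: L = 5; count equal: E = 1; n = 12.
Percentile rank = 100·(5 + 0.5·1)/12 = 100·5.5/12 = 45.83.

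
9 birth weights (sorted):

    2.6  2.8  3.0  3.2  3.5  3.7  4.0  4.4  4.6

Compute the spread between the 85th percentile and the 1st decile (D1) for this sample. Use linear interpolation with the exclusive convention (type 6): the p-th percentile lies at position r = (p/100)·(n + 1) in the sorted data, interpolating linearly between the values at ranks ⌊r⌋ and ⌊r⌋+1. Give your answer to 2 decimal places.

1.90

n = 9.
P10: r = 1 (integer) → 2.6.
P85: r = 8.5; ranks 8–9 are 4.4, 4.6; interpolating gives 4.5.
Difference: 4.5 − 2.6 = 1.9.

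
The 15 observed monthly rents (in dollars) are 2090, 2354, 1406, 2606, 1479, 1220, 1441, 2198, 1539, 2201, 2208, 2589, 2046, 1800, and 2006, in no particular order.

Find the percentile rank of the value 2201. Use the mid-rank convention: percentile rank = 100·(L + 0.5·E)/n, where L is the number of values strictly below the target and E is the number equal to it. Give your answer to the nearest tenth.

Sorted: 1220, 1406, 1441, 1479, 1539, 1800, 2006, 2046, 2090, 2198, 2201, 2208, 2354, 2589, 2606.
Count below 2201: L = 10; count equal: E = 1; n = 15.
Percentile rank = 100·(10 + 0.5·1)/15 = 100·10.5/15 = 70.

70.0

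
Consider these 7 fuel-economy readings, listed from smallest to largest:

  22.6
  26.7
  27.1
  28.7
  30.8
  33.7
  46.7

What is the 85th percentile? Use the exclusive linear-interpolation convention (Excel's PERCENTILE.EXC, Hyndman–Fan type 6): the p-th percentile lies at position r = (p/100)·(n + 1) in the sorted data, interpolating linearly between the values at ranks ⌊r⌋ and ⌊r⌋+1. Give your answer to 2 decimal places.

44.10

n = 7.
r = (85/100)·(7 + 1) = 6.8.
Rank 6 is 33.7 and rank 7 is 46.7.
Interpolate: 33.7 + 0.8·(46.7 − 33.7) = 33.7 + 0.8·13 = 44.1.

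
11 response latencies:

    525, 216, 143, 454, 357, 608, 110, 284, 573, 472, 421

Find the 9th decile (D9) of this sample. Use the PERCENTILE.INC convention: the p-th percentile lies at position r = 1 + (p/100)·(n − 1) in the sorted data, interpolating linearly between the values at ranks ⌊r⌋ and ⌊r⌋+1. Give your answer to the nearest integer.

573

Sorted: 110, 143, 216, 284, 357, 421, 454, 472, 525, 573, 608.
n = 11.
r = 1 + (90/100)·(11 − 1) = 1 + 9 = 10.
r is an integer, so P90 is the value at rank 10: 573.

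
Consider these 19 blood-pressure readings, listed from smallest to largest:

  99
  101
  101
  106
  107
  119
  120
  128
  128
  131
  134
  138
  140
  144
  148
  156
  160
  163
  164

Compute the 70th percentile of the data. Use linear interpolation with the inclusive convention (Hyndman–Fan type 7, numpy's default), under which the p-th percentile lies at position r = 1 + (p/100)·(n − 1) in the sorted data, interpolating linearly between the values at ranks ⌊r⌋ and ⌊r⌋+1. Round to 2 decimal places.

n = 19.
r = 1 + (70/100)·(19 − 1) = 1 + 12.6 = 13.6.
Rank 13 is 140 and rank 14 is 144.
Interpolate: 140 + 0.6·(144 − 140) = 140 + 0.6·4 = 142.4.

142.40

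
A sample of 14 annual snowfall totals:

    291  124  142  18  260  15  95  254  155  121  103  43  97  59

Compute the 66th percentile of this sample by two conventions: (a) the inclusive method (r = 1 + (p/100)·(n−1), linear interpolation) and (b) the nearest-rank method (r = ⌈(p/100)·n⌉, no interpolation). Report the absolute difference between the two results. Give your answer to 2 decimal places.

Sorted: 15, 18, 43, 59, 95, 97, 103, 121, 124, 142, 155, 254, 260, 291.
n = 14.
(a) r = 9.58; between ranks 9 (124) and 10 (142): 134.44.
(b) the nearest-rank method: rank 10 → 142.
|134.44 − 142| = 7.56.

7.56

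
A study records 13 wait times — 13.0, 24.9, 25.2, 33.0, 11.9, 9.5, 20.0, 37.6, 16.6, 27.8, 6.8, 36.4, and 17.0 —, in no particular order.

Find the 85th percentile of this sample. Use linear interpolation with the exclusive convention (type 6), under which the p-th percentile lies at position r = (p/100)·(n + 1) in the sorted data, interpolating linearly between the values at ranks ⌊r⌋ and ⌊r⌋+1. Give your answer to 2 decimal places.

Sorted: 6.8, 9.5, 11.9, 13.0, 16.6, 17.0, 20.0, 24.9, 25.2, 27.8, 33.0, 36.4, 37.6.
n = 13.
r = (85/100)·(13 + 1) = 11.9.
Rank 11 is 33.0 and rank 12 is 36.4.
Interpolate: 33.0 + 0.9·(36.4 − 33.0) = 33.0 + 0.9·3.4 = 36.06.

36.06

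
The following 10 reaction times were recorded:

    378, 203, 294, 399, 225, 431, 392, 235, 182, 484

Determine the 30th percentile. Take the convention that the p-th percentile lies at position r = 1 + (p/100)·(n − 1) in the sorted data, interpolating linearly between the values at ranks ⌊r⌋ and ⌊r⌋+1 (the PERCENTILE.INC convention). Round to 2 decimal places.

232.00

Sorted: 182, 203, 225, 235, 294, 378, 392, 399, 431, 484.
n = 10.
r = 1 + (30/100)·(10 − 1) = 1 + 2.7 = 3.7.
Rank 3 is 225 and rank 4 is 235.
Interpolate: 225 + 0.7·(235 − 225) = 225 + 0.7·10 = 232.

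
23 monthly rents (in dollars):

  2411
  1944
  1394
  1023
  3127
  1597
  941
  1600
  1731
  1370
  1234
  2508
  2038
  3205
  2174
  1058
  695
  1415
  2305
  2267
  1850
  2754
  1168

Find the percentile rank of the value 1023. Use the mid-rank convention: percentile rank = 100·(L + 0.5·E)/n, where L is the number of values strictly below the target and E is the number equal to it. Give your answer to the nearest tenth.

Sorted: 695, 941, 1023, 1058, 1168, 1234, 1370, 1394, 1415, 1597, 1600, 1731, 1850, 1944, 2038, 2174, 2267, 2305, 2411, 2508, 2754, 3127, 3205.
Count below 1023: L = 2; count equal: E = 1; n = 23.
Percentile rank = 100·(2 + 0.5·1)/23 = 100·2.5/23 = 10.87.

10.9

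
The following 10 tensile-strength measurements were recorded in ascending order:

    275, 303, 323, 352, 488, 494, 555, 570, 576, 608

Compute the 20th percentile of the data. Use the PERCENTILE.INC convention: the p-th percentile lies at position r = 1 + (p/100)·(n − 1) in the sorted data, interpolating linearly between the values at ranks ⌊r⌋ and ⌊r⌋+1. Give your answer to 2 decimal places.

n = 10.
r = 1 + (20/100)·(10 − 1) = 1 + 1.8 = 2.8.
Rank 2 is 303 and rank 3 is 323.
Interpolate: 303 + 0.8·(323 − 303) = 303 + 0.8·20 = 319.

319.00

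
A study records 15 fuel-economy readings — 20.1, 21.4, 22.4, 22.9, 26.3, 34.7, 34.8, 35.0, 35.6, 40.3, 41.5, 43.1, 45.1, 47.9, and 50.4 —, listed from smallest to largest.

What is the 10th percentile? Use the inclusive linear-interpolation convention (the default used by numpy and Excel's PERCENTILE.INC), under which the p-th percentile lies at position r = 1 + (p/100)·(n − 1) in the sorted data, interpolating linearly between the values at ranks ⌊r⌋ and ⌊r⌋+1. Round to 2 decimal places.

n = 15.
r = 1 + (10/100)·(15 − 1) = 1 + 1.4 = 2.4.
Rank 2 is 21.4 and rank 3 is 22.4.
Interpolate: 21.4 + 0.4·(22.4 − 21.4) = 21.4 + 0.4·1 = 21.8.

21.80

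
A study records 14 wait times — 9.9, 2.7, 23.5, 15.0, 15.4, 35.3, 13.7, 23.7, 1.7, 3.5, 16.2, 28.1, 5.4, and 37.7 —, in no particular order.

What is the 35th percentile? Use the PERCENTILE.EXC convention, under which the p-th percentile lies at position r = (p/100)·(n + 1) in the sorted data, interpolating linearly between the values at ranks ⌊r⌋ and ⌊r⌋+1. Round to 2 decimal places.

10.85

Sorted: 1.7, 2.7, 3.5, 5.4, 9.9, 13.7, 15.0, 15.4, 16.2, 23.5, 23.7, 28.1, 35.3, 37.7.
n = 14.
r = (35/100)·(14 + 1) = 5.25.
Rank 5 is 9.9 and rank 6 is 13.7.
Interpolate: 9.9 + 0.25·(13.7 − 9.9) = 9.9 + 0.25·3.8 = 10.85.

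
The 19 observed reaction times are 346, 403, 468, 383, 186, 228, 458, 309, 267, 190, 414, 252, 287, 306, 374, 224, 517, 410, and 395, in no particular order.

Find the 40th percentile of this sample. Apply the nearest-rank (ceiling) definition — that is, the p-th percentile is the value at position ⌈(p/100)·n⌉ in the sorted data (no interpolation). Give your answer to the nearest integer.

306

Sorted: 186, 190, 224, 228, 252, 267, 287, 306, 309, 346, 374, 383, 395, 403, 410, 414, 458, 468, 517.
n = 19.
Position = ⌈40/100 · 19⌉ = ⌈7.6⌉ = 8.
The value at rank 8 is 306.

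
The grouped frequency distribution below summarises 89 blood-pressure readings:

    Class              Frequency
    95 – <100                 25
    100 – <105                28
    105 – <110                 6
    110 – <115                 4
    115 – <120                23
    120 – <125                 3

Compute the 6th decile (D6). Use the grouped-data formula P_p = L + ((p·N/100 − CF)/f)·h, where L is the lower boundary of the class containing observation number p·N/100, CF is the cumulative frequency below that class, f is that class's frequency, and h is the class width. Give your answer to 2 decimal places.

105.33

N = 89; target position k = 60/100 · 89 = 53.4.
Cumulative frequencies: 25, 53, 59, 63, 86, 89.
Observation 53.4 falls in the class 105 – <110.
L = 105, CF = 53, f = 6, h = 5.
P60 = 105 + ((53.4 − 53)/6)·5 = 105 + 0.333333 = 105.333.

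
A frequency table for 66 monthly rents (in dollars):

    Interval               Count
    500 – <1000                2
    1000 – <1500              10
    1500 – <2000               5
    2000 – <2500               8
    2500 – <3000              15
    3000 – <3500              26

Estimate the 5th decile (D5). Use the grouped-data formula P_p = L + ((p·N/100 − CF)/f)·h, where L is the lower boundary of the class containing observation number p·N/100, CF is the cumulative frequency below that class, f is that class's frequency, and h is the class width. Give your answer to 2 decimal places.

N = 66; target position k = 50/100 · 66 = 33.
Cumulative frequencies: 2, 12, 17, 25, 40, 66.
Observation 33 falls in the class 2500 – <3000.
L = 2500, CF = 25, f = 15, h = 500.
P50 = 2500 + ((33 − 25)/15)·500 = 2500 + 266.667 = 2766.67.

2766.67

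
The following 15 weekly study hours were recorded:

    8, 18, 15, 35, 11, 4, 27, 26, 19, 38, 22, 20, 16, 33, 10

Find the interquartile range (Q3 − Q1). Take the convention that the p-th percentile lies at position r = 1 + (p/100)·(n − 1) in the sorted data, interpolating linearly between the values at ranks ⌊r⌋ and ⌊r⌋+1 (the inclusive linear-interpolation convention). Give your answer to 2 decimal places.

Sorted: 4, 8, 10, 11, 15, 16, 18, 19, 20, 22, 26, 27, 33, 35, 38.
n = 15.
P25: r = 4.5; ranks 4–5 are 11, 15; interpolating gives 13.
P75: r = 11.5; ranks 11–12 are 26, 27; interpolating gives 26.5.
Difference: 26.5 − 13 = 13.5.

13.50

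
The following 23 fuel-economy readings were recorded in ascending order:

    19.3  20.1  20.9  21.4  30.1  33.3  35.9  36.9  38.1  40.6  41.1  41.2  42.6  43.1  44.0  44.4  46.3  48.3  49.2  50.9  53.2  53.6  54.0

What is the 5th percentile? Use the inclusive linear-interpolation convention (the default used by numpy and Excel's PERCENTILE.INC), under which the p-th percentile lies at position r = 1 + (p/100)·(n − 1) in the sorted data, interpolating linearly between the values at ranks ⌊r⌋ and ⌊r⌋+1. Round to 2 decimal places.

20.18

n = 23.
r = 1 + (5/100)·(23 − 1) = 1 + 1.1 = 2.1.
Rank 2 is 20.1 and rank 3 is 20.9.
Interpolate: 20.1 + 0.1·(20.9 − 20.1) = 20.1 + 0.1·0.8 = 20.18.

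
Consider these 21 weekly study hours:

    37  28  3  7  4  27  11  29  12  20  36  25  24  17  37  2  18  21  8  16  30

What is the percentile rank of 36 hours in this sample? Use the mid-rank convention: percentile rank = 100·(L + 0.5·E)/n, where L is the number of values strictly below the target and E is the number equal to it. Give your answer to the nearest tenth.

88.1

Sorted: 2, 3, 4, 7, 8, 11, 12, 16, 17, 18, 20, 21, 24, 25, 27, 28, 29, 30, 36, 37, 37.
Count below 36: L = 18; count equal: E = 1; n = 21.
Percentile rank = 100·(18 + 0.5·1)/21 = 100·18.5/21 = 88.1.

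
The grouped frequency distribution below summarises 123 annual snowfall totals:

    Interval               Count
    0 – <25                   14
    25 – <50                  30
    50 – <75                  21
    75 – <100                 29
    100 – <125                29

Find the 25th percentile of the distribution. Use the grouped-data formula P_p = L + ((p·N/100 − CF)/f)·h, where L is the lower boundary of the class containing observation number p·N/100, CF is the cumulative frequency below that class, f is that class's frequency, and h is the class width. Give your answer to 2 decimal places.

38.96

N = 123; target position k = 25/100 · 123 = 30.75.
Cumulative frequencies: 14, 44, 65, 94, 123.
Observation 30.75 falls in the class 25 – <50.
L = 25, CF = 14, f = 30, h = 25.
P25 = 25 + ((30.75 − 14)/30)·25 = 25 + 13.9583 = 38.9583.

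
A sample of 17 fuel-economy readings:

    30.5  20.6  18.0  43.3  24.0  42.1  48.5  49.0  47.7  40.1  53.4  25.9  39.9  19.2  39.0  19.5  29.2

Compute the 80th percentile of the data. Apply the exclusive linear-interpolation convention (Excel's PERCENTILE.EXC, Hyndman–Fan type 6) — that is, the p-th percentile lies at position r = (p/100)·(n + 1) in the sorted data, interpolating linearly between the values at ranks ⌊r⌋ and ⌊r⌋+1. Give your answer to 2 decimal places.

48.02

Sorted: 18.0, 19.2, 19.5, 20.6, 24.0, 25.9, 29.2, 30.5, 39.0, 39.9, 40.1, 42.1, 43.3, 47.7, 48.5, 49.0, 53.4.
n = 17.
r = (80/100)·(17 + 1) = 14.4.
Rank 14 is 47.7 and rank 15 is 48.5.
Interpolate: 47.7 + 0.4·(48.5 − 47.7) = 47.7 + 0.4·0.8 = 48.02.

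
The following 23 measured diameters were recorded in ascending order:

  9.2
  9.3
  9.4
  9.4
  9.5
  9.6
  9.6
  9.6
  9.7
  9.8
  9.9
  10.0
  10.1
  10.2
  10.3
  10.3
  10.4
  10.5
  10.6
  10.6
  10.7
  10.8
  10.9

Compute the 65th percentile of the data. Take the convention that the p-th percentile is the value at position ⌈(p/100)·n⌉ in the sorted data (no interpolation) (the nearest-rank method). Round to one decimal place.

10.3

n = 23.
Position = ⌈65/100 · 23⌉ = ⌈14.95⌉ = 15.
The value at rank 15 is 10.3.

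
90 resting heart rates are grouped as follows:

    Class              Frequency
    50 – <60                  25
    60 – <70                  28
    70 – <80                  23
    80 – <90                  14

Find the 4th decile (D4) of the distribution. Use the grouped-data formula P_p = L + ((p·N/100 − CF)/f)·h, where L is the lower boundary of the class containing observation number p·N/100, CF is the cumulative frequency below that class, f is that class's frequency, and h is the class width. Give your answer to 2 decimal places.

N = 90; target position k = 40/100 · 90 = 36.
Cumulative frequencies: 25, 53, 76, 90.
Observation 36 falls in the class 60 – <70.
L = 60, CF = 25, f = 28, h = 10.
P40 = 60 + ((36 − 25)/28)·10 = 60 + 3.92857 = 63.9286.

63.93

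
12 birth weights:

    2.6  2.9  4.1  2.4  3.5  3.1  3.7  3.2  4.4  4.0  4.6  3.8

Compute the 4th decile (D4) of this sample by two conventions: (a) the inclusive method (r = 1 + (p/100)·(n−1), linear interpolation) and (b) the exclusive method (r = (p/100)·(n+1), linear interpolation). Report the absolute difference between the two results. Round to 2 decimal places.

Sorted: 2.4, 2.6, 2.9, 3.1, 3.2, 3.5, 3.7, 3.8, 4.0, 4.1, 4.4, 4.6.
n = 12.
(a) r = 5.4; between ranks 5 (3.2) and 6 (3.5): 3.32.
(b) r = 5.2; between ranks 5 (3.2) and 6 (3.5): 3.26.
|3.32 − 3.26| = 0.06.

0.06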